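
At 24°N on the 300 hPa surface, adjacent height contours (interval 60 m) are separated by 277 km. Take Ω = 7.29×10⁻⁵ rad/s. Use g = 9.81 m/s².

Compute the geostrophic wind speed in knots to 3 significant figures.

Coriolis parameter at 24°N:
f = 2Ω sin φ = 2 × 7.29×10⁻⁵ × sin 24° = 5.93×10⁻⁵ s⁻¹
Height gradient: |∂Z/∂n| = 60 m / 277000 m = 2.17×10⁻⁴
On a pressure surface, geostrophic balance gives V_g = (g/f)|∂Z/∂n|:
V_g = 9.81 × 2.17×10⁻⁴ / 5.93×10⁻⁵ = 35.8 m/s
Converting: 35.8 m/s × 1.944 = 69.7 knots

69.7 knots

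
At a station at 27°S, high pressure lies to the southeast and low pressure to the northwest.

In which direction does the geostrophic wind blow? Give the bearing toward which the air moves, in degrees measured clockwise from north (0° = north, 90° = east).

225°

The pressure-gradient force points toward the northwest (bearing 315°).
Geostrophic balance: in the Southern Hemisphere the Coriolis force deflects motion to the left, so the geostrophic wind blows 90° to the left of the pressure-gradient force (low pressure on the right).
Rotating 315° by 90° counterclockwise gives 225° — the wind blows toward the southwest.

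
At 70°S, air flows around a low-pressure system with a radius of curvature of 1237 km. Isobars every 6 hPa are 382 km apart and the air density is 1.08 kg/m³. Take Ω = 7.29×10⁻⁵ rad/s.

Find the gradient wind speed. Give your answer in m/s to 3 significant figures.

10.0 m/s

Coriolis parameter at 70°S:
f = 2Ω sin φ = 2 × 7.29×10⁻⁵ × sin 70° = 1.37×10⁻⁴ s⁻¹
Pressure gradient: |∂P/∂n| = 600 Pa / 382000 m = 1.57×10⁻³ Pa/m
Geostrophic speed: V_g = |∂P/∂n|/(fρ) = 1.57×10⁻³/(1.37×10⁻⁴ × 1.08) = 10.6 m/s
Around a low, centrifugal force acts outward with Coriolis, so pressure-gradient force balances both:
(1/ρ)|∂P/∂n| = fV + V²/R  →  V² + fR·V − fR·V_g = 0
With fR = 1.37×10⁻⁴ × 1237×10³ m = 169 m/s:
V = [−fR + √((fR)² + 4 fR V_g)]/2 = [−169 + √(169² + 4×169×10.6)]/2 = 10 m/s
Subgeostrophic (V < V_g = 10.6 m/s), as expected around a low.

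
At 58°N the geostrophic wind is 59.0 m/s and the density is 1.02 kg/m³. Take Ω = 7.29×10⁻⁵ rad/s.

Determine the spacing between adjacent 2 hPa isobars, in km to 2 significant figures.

27 km

Coriolis parameter at 58°N:
f = 2Ω sin φ = 2 × 7.29×10⁻⁵ × sin 58° = 1.24×10⁻⁴ s⁻¹
Geostrophic balance rearranged: |∂P/∂n| = f ρ V_g
|∂P/∂n| = 1.24×10⁻⁴ × 1.02 × 59.0 = 7.44×10⁻³ Pa/m
Isobar spacing: Δn = ΔP/|∂P/∂n| = 200 Pa / 7.44×10⁻³ Pa/m = 26878 m ≈ 27 km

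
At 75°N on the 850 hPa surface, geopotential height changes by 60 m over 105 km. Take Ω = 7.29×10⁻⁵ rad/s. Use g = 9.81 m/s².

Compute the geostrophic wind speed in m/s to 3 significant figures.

Coriolis parameter at 75°N:
f = 2Ω sin φ = 2 × 7.29×10⁻⁵ × sin 75° = 1.41×10⁻⁴ s⁻¹
Height gradient: |∂Z/∂n| = 60 m / 105000 m = 5.71×10⁻⁴
On a pressure surface, geostrophic balance gives V_g = (g/f)|∂Z/∂n|:
V_g = 9.81 × 5.71×10⁻⁴ / 1.41×10⁻⁴ = 39.8 m/s

39.8 m/s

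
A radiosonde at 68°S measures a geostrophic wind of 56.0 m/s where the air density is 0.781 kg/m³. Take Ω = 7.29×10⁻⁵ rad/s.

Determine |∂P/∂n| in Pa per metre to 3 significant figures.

5.91×10⁻³ Pa/m

Coriolis parameter at 68°S:
f = 2Ω sin φ = 2 × 7.29×10⁻⁵ × sin 68° = 1.35×10⁻⁴ s⁻¹
Geostrophic balance rearranged: |∂P/∂n| = f ρ V_g
|∂P/∂n| = 1.35×10⁻⁴ × 0.781 × 56.0 = 5.91×10⁻³ Pa/m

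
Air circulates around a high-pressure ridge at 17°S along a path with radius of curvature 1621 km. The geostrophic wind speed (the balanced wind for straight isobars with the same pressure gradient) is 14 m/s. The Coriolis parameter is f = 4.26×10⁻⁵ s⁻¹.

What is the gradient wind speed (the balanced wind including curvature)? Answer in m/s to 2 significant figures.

20 m/s

Around a high, pressure-gradient force acts outward with centrifugal, so Coriolis balances both:
fV = (1/ρ)|∂P/∂n| + V²/R  →  V² − fR·V + fR·V_g = 0
With fR = 4.26×10⁻⁵ × 1621×10³ m = 69.1 m/s:
V = [fR − √((fR)² − 4 fR V_g)]/2 = [69.1 − √(69.1² − 4×69.1×14)]/2 = 19.5 m/s
Supergeostrophic (V > V_g = 14 m/s), as expected around a high.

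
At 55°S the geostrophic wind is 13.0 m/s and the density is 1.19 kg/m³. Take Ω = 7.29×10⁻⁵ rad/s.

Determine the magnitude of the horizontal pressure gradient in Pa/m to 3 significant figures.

1.85×10⁻³ Pa/m

Coriolis parameter at 55°S:
f = 2Ω sin φ = 2 × 7.29×10⁻⁵ × sin 55° = 1.19×10⁻⁴ s⁻¹
Geostrophic balance rearranged: |∂P/∂n| = f ρ V_g
|∂P/∂n| = 1.19×10⁻⁴ × 1.19 × 13.0 = 1.85×10⁻³ Pa/m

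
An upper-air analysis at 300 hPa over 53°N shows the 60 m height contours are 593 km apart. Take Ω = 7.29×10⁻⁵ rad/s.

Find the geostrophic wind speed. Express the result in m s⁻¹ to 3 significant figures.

8.52 m s⁻¹

Coriolis parameter at 53°N:
f = 2Ω sin φ = 2 × 7.29×10⁻⁵ × sin 53° = 1.16×10⁻⁴ s⁻¹
Height gradient: |∂Z/∂n| = 60 m / 593000 m = 1.01×10⁻⁴
On a pressure surface, geostrophic balance gives V_g = (g/f)|∂Z/∂n|:
V_g = 9.81 × 1.01×10⁻⁴ / 1.16×10⁻⁴ = 8.52 m/s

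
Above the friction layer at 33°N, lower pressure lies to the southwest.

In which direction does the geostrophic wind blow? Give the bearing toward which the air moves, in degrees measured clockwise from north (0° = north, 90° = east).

315°

The pressure-gradient force points toward the southwest (bearing 225°).
Geostrophic balance: in the Northern Hemisphere the Coriolis force deflects motion to the right, so the geostrophic wind blows 90° to the right of the pressure-gradient force (low pressure on the left).
Rotating 225° by 90° clockwise gives 315° — the wind blows toward the northwest.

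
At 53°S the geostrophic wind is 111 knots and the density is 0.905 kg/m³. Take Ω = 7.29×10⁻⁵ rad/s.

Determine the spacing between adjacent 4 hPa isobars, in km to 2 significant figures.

66 km

Coriolis parameter at 53°S:
f = 2Ω sin φ = 2 × 7.29×10⁻⁵ × sin 53° = 1.16×10⁻⁴ s⁻¹
Wind speed in SI: 111 knots = 57.1 m/s
Geostrophic balance rearranged: |∂P/∂n| = f ρ V_g
|∂P/∂n| = 1.16×10⁻⁴ × 0.905 × 57.1 = 6.02×10⁻³ Pa/m
Isobar spacing: Δn = ΔP/|∂P/∂n| = 400 Pa / 6.02×10⁻³ Pa/m = 66473 m ≈ 66 km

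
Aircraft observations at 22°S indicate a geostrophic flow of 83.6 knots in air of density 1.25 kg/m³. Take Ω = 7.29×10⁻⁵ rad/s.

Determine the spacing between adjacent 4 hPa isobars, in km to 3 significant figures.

136 km

Coriolis parameter at 22°S:
f = 2Ω sin φ = 2 × 7.29×10⁻⁵ × sin 22° = 5.46×10⁻⁵ s⁻¹
Wind speed in SI: 83.6 knots = 43.0 m/s
Geostrophic balance rearranged: |∂P/∂n| = f ρ V_g
|∂P/∂n| = 5.46×10⁻⁵ × 1.25 × 43.0 = 2.94×10⁻³ Pa/m
Isobar spacing: Δn = ΔP/|∂P/∂n| = 400 Pa / 2.94×10⁻³ Pa/m = 136230 m ≈ 136 km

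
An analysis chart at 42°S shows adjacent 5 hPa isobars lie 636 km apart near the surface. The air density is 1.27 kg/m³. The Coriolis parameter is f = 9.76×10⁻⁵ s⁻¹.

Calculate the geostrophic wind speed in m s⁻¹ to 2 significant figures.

Pressure gradient: |∂P/∂n| = 500 Pa / 636000 m = 7.86×10⁻⁴ Pa/m
Geostrophic balance (pressure-gradient force = Coriolis force):
V_g = (1/(fρ)) |∂P/∂n| = 7.86×10⁻⁴ / (9.76×10⁻⁵ × 1.27) = 6.34 m/s

6.3 m s⁻¹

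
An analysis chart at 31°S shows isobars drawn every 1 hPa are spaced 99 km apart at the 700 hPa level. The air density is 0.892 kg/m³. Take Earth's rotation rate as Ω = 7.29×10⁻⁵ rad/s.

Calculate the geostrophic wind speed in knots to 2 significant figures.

Coriolis parameter at 31°S:
f = 2Ω sin φ = 2 × 7.29×10⁻⁵ × sin 31° = 7.51×10⁻⁵ s⁻¹
Pressure gradient: |∂P/∂n| = 100 Pa / 99000 m = 1.01×10⁻³ Pa/m
Geostrophic balance (pressure-gradient force = Coriolis force):
V_g = (1/(fρ)) |∂P/∂n| = 1.01×10⁻³ / (7.51×10⁻⁵ × 0.892) = 15.1 m/s
Converting: 15.1 m/s × 1.944 = 29 knots

29 knots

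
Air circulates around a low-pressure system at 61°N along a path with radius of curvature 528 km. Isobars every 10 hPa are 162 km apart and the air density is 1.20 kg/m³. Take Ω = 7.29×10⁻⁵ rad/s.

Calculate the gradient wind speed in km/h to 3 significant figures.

102 km/h

Coriolis parameter at 61°N:
f = 2Ω sin φ = 2 × 7.29×10⁻⁵ × sin 61° = 1.28×10⁻⁴ s⁻¹
Pressure gradient: |∂P/∂n| = 1000 Pa / 162000 m = 6.17×10⁻³ Pa/m
Geostrophic speed: V_g = |∂P/∂n|/(fρ) = 6.17×10⁻³/(1.28×10⁻⁴ × 1.20) = 40.3 m/s
Around a low, centrifugal force acts outward with Coriolis, so pressure-gradient force balances both:
(1/ρ)|∂P/∂n| = fV + V²/R  →  V² + fR·V − fR·V_g = 0
With fR = 1.28×10⁻⁴ × 528×10³ m = 67.3 m/s:
V = [−fR + √((fR)² + 4 fR V_g)]/2 = [−67.3 + √(67.3² + 4×67.3×40.3)]/2 = 28.4 m/s
Subgeostrophic (V < V_g = 40.3 m/s), as expected around a low.
Converting: 28.4 m/s × 3.6 = 102 km/h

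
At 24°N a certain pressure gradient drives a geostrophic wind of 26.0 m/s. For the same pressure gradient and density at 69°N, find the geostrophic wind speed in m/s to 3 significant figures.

With the same pressure gradient and density, V_g ∝ 1/f ∝ 1/sin φ.
V₂ = V₁ · sin φ₁ / sin φ₂ = 26.0 × sin 24° / sin 69°
V₂ = 26.0 × 0.4067/0.9336 = 11.3 m/s

11.3 m/s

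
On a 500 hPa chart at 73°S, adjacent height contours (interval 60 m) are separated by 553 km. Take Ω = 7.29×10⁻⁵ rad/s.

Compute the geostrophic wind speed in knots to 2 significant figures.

Coriolis parameter at 73°S:
f = 2Ω sin φ = 2 × 7.29×10⁻⁵ × sin 73° = 1.39×10⁻⁴ s⁻¹
Height gradient: |∂Z/∂n| = 60 m / 553000 m = 1.08×10⁻⁴
On a pressure surface, geostrophic balance gives V_g = (g/f)|∂Z/∂n|:
V_g = 9.81 × 1.08×10⁻⁴ / 1.39×10⁻⁴ = 7.63 m/s
Converting: 7.63 m/s × 1.944 = 15 knots

15 knots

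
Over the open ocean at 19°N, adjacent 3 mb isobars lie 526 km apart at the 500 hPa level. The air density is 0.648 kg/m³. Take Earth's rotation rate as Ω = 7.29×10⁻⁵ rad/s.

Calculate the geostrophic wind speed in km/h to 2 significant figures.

67 km/h

Coriolis parameter at 19°N:
f = 2Ω sin φ = 2 × 7.29×10⁻⁵ × sin 19° = 4.75×10⁻⁵ s⁻¹
Pressure gradient: |∂P/∂n| = 300 Pa / 526000 m = 5.70×10⁻⁴ Pa/m
Geostrophic balance (pressure-gradient force = Coriolis force):
V_g = (1/(fρ)) |∂P/∂n| = 5.70×10⁻⁴ / (4.75×10⁻⁵ × 0.648) = 18.5 m/s
Converting: 18.5 m/s × 3.6 = 67 km/h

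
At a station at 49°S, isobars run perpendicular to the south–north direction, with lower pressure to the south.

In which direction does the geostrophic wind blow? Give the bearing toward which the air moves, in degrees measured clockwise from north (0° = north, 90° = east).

The pressure-gradient force points toward the south (bearing 180°).
Geostrophic balance: in the Southern Hemisphere the Coriolis force deflects motion to the left, so the geostrophic wind blows 90° to the left of the pressure-gradient force (low pressure on the right).
Rotating 180° by 90° counterclockwise gives 090° — the wind blows toward the east.

090°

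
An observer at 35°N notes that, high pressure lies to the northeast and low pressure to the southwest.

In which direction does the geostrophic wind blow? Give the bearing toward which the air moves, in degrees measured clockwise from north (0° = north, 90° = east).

315°

The pressure-gradient force points toward the southwest (bearing 225°).
Geostrophic balance: in the Northern Hemisphere the Coriolis force deflects motion to the right, so the geostrophic wind blows 90° to the right of the pressure-gradient force (low pressure on the left).
Rotating 225° by 90° clockwise gives 315° — the wind blows toward the northwest.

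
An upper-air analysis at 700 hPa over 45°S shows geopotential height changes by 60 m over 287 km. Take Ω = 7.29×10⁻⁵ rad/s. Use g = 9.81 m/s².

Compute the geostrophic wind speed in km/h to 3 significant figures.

Coriolis parameter at 45°S:
f = 2Ω sin φ = 2 × 7.29×10⁻⁵ × sin 45° = 1.03×10⁻⁴ s⁻¹
Height gradient: |∂Z/∂n| = 60 m / 287000 m = 2.09×10⁻⁴
On a pressure surface, geostrophic balance gives V_g = (g/f)|∂Z/∂n|:
V_g = 9.81 × 2.09×10⁻⁴ / 1.03×10⁻⁴ = 19.9 m/s
Converting: 19.9 m/s × 3.6 = 71.6 km/h

71.6 km/h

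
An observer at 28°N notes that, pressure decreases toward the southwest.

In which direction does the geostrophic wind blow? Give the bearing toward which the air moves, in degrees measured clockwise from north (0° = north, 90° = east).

315°

The pressure-gradient force points toward the southwest (bearing 225°).
Geostrophic balance: in the Northern Hemisphere the Coriolis force deflects motion to the right, so the geostrophic wind blows 90° to the right of the pressure-gradient force (low pressure on the left).
Rotating 225° by 90° clockwise gives 315° — the wind blows toward the northwest.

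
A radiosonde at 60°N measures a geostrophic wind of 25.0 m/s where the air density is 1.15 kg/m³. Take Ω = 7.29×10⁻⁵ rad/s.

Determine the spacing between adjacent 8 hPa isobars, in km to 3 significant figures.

Coriolis parameter at 60°N:
f = 2Ω sin φ = 2 × 7.29×10⁻⁵ × sin 60° = 1.26×10⁻⁴ s⁻¹
Geostrophic balance rearranged: |∂P/∂n| = f ρ V_g
|∂P/∂n| = 1.26×10⁻⁴ × 1.15 × 25.0 = 3.63×10⁻³ Pa/m
Isobar spacing: Δn = ΔP/|∂P/∂n| = 800 Pa / 3.63×10⁻³ Pa/m = 220376 m ≈ 220 km

220 km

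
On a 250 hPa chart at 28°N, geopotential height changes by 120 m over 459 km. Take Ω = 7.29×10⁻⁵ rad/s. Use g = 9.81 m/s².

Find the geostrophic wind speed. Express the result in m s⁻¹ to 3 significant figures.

37.5 m s⁻¹

Coriolis parameter at 28°N:
f = 2Ω sin φ = 2 × 7.29×10⁻⁵ × sin 28° = 6.84×10⁻⁵ s⁻¹
Height gradient: |∂Z/∂n| = 120 m / 459000 m = 2.61×10⁻⁴
On a pressure surface, geostrophic balance gives V_g = (g/f)|∂Z/∂n|:
V_g = 9.81 × 2.61×10⁻⁴ / 6.84×10⁻⁵ = 37.5 m/s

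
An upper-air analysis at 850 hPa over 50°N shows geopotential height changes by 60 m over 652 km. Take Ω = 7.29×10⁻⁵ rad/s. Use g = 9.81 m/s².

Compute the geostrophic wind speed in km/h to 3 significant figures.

29.1 km/h

Coriolis parameter at 50°N:
f = 2Ω sin φ = 2 × 7.29×10⁻⁵ × sin 50° = 1.12×10⁻⁴ s⁻¹
Height gradient: |∂Z/∂n| = 60 m / 652000 m = 9.20×10⁻⁵
On a pressure surface, geostrophic balance gives V_g = (g/f)|∂Z/∂n|:
V_g = 9.81 × 9.20×10⁻⁵ / 1.12×10⁻⁴ = 8.08 m/s
Converting: 8.08 m/s × 3.6 = 29.1 km/h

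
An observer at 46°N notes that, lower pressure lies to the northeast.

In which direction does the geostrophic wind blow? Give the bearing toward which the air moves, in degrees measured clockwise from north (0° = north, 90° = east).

The pressure-gradient force points toward the northeast (bearing 045°).
Geostrophic balance: in the Northern Hemisphere the Coriolis force deflects motion to the right, so the geostrophic wind blows 90° to the right of the pressure-gradient force (low pressure on the left).
Rotating 045° by 90° clockwise gives 135° — the wind blows toward the southeast.

135°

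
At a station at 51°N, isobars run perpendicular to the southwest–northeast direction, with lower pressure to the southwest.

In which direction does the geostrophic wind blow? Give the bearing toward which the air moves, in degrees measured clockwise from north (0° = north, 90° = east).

315°

The pressure-gradient force points toward the southwest (bearing 225°).
Geostrophic balance: in the Northern Hemisphere the Coriolis force deflects motion to the right, so the geostrophic wind blows 90° to the right of the pressure-gradient force (low pressure on the left).
Rotating 225° by 90° clockwise gives 315° — the wind blows toward the northwest.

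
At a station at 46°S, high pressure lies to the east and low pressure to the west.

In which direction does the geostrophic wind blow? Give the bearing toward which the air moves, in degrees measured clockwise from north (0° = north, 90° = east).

180°

The pressure-gradient force points toward the west (bearing 270°).
Geostrophic balance: in the Southern Hemisphere the Coriolis force deflects motion to the left, so the geostrophic wind blows 90° to the left of the pressure-gradient force (low pressure on the right).
Rotating 270° by 90° counterclockwise gives 180° — the wind blows toward the south.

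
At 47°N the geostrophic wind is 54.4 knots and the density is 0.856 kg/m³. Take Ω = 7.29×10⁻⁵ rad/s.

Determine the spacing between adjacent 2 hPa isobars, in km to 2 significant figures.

Coriolis parameter at 47°N:
f = 2Ω sin φ = 2 × 7.29×10⁻⁵ × sin 47° = 1.07×10⁻⁴ s⁻¹
Wind speed in SI: 54.4 knots = 28.0 m/s
Geostrophic balance rearranged: |∂P/∂n| = f ρ V_g
|∂P/∂n| = 1.07×10⁻⁴ × 0.856 × 28.0 = 2.55×10⁻³ Pa/m
Isobar spacing: Δn = ΔP/|∂P/∂n| = 200 Pa / 2.55×10⁻³ Pa/m = 78295 m ≈ 78 km

78 km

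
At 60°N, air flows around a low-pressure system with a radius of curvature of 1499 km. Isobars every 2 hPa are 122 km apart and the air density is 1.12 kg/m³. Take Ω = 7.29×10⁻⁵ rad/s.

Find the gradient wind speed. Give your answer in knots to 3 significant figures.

21.3 knots

Coriolis parameter at 60°N:
f = 2Ω sin φ = 2 × 7.29×10⁻⁵ × sin 60° = 1.26×10⁻⁴ s⁻¹
Pressure gradient: |∂P/∂n| = 200 Pa / 122000 m = 1.64×10⁻³ Pa/m
Geostrophic speed: V_g = |∂P/∂n|/(fρ) = 1.64×10⁻³/(1.26×10⁻⁴ × 1.12) = 11.6 m/s
Around a low, centrifugal force acts outward with Coriolis, so pressure-gradient force balances both:
(1/ρ)|∂P/∂n| = fV + V²/R  →  V² + fR·V − fR·V_g = 0
With fR = 1.26×10⁻⁴ × 1499×10³ m = 189 m/s:
V = [−fR + √((fR)² + 4 fR V_g)]/2 = [−189 + √(189² + 4×189×11.6)]/2 = 11 m/s
Subgeostrophic (V < V_g = 11.6 m/s), as expected around a low.
Converting: 11 m/s × 1.944 = 21.3 knots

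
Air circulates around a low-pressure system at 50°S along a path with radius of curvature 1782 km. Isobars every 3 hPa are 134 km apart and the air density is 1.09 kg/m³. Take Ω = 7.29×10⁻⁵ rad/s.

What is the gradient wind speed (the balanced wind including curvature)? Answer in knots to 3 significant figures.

Coriolis parameter at 50°S:
f = 2Ω sin φ = 2 × 7.29×10⁻⁵ × sin 50° = 1.12×10⁻⁴ s⁻¹
Pressure gradient: |∂P/∂n| = 300 Pa / 134000 m = 2.24×10⁻³ Pa/m
Geostrophic speed: V_g = |∂P/∂n|/(fρ) = 2.24×10⁻³/(1.12×10⁻⁴ × 1.09) = 18.4 m/s
Around a low, centrifugal force acts outward with Coriolis, so pressure-gradient force balances both:
(1/ρ)|∂P/∂n| = fV + V²/R  →  V² + fR·V − fR·V_g = 0
With fR = 1.12×10⁻⁴ × 1782×10³ m = 199 m/s:
V = [−fR + √((fR)² + 4 fR V_g)]/2 = [−199 + √(199² + 4×199×18.4)]/2 = 16.9 m/s
Subgeostrophic (V < V_g = 18.4 m/s), as expected around a low.
Converting: 16.9 m/s × 1.944 = 32.9 knots

32.9 knots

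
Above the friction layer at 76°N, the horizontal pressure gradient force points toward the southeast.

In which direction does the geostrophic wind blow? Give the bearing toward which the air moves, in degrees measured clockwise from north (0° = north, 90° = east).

225°

The pressure-gradient force points toward the southeast (bearing 135°).
Geostrophic balance: in the Northern Hemisphere the Coriolis force deflects motion to the right, so the geostrophic wind blows 90° to the right of the pressure-gradient force (low pressure on the left).
Rotating 135° by 90° clockwise gives 225° — the wind blows toward the southwest.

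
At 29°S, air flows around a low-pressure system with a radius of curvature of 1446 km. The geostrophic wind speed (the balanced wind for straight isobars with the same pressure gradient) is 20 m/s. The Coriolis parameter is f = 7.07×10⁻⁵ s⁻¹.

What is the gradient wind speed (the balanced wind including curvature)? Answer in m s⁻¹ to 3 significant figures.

17.1 m s⁻¹

Around a low, centrifugal force acts outward with Coriolis, so pressure-gradient force balances both:
(1/ρ)|∂P/∂n| = fV + V²/R  →  V² + fR·V − fR·V_g = 0
With fR = 7.07×10⁻⁵ × 1446×10³ m = 102 m/s:
V = [−fR + √((fR)² + 4 fR V_g)]/2 = [−102 + √(102² + 4×102×20)]/2 = 17.1 m/s
Subgeostrophic (V < V_g = 20 m/s), as expected around a low.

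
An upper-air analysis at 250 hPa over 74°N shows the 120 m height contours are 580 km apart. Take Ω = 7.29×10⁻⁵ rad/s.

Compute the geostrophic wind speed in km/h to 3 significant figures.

Coriolis parameter at 74°N:
f = 2Ω sin φ = 2 × 7.29×10⁻⁵ × sin 74° = 1.40×10⁻⁴ s⁻¹
Height gradient: |∂Z/∂n| = 120 m / 580000 m = 2.07×10⁻⁴
On a pressure surface, geostrophic balance gives V_g = (g/f)|∂Z/∂n|:
V_g = 9.81 × 2.07×10⁻⁴ / 1.40×10⁻⁴ = 14.5 m/s
Converting: 14.5 m/s × 3.6 = 52.1 km/h

52.1 km/h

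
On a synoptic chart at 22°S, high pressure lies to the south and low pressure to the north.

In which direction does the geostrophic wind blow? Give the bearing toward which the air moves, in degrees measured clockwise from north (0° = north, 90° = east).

270°

The pressure-gradient force points toward the north (bearing 000°).
Geostrophic balance: in the Southern Hemisphere the Coriolis force deflects motion to the left, so the geostrophic wind blows 90° to the left of the pressure-gradient force (low pressure on the right).
Rotating 000° by 90° counterclockwise gives 270° — the wind blows toward the west.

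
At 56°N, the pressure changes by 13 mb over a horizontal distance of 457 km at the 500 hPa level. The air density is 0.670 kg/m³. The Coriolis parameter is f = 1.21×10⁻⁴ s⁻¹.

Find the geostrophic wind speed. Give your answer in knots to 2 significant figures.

68 knots

Pressure gradient: |∂P/∂n| = 1300 Pa / 457000 m = 2.84×10⁻³ Pa/m
Geostrophic balance (pressure-gradient force = Coriolis force):
V_g = (1/(fρ)) |∂P/∂n| = 2.84×10⁻³ / (1.21×10⁻⁴ × 0.670) = 35.1 m/s
Converting: 35.1 m/s × 1.944 = 68 knots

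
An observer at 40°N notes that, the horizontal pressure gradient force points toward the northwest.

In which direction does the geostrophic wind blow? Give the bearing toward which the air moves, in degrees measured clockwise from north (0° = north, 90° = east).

The pressure-gradient force points toward the northwest (bearing 315°).
Geostrophic balance: in the Northern Hemisphere the Coriolis force deflects motion to the right, so the geostrophic wind blows 90° to the right of the pressure-gradient force (low pressure on the left).
Rotating 315° by 90° clockwise gives 045° — the wind blows toward the northeast.

045°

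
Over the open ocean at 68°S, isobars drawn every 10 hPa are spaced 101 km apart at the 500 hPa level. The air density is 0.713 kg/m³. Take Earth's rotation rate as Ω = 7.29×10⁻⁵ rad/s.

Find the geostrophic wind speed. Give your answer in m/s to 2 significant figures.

100 m/s

Coriolis parameter at 68°S:
f = 2Ω sin φ = 2 × 7.29×10⁻⁵ × sin 68° = 1.35×10⁻⁴ s⁻¹
Pressure gradient: |∂P/∂n| = 1000 Pa / 101000 m = 9.90×10⁻³ Pa/m
Geostrophic balance (pressure-gradient force = Coriolis force):
V_g = (1/(fρ)) |∂P/∂n| = 9.90×10⁻³ / (1.35×10⁻⁴ × 0.713) = 103 m/s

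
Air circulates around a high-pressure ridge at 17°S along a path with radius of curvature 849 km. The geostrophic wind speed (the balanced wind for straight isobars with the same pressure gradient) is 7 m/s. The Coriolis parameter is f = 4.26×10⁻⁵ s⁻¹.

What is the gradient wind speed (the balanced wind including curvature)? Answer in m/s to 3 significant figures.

Around a high, pressure-gradient force acts outward with centrifugal, so Coriolis balances both:
fV = (1/ρ)|∂P/∂n| + V²/R  →  V² − fR·V + fR·V_g = 0
With fR = 4.26×10⁻⁵ × 849×10³ m = 36.2 m/s:
V = [fR − √((fR)² − 4 fR V_g)]/2 = [36.2 − √(36.2² − 4×36.2×7)]/2 = 9.49 m/s
Supergeostrophic (V > V_g = 7 m/s), as expected around a high.

9.49 m/s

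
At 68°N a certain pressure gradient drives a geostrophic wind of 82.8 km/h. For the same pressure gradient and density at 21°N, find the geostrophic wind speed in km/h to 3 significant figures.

With the same pressure gradient and density, V_g ∝ 1/f ∝ 1/sin φ.
V₂ = V₁ · sin φ₁ / sin φ₂ = 82.8 × sin 68° / sin 21°
V₂ = 82.8 × 0.9272/0.3584 = 214 km/h

214 km/h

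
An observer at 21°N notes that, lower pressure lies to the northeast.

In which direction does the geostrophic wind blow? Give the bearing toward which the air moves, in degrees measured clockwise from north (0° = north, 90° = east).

The pressure-gradient force points toward the northeast (bearing 045°).
Geostrophic balance: in the Northern Hemisphere the Coriolis force deflects motion to the right, so the geostrophic wind blows 90° to the right of the pressure-gradient force (low pressure on the left).
Rotating 045° by 90° clockwise gives 135° — the wind blows toward the southeast.

135°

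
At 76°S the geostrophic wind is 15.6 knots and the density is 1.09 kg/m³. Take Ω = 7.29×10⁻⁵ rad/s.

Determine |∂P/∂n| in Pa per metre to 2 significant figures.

Coriolis parameter at 76°S:
f = 2Ω sin φ = 2 × 7.29×10⁻⁵ × sin 76° = 1.41×10⁻⁴ s⁻¹
Wind speed in SI: 15.6 knots = 8.03 m/s
Geostrophic balance rearranged: |∂P/∂n| = f ρ V_g
|∂P/∂n| = 1.41×10⁻⁴ × 1.09 × 8.03 = 1.24×10⁻³ Pa/m

1.2×10⁻³ Pa/m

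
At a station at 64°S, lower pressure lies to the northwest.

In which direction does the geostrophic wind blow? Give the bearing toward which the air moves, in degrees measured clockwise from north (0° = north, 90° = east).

The pressure-gradient force points toward the northwest (bearing 315°).
Geostrophic balance: in the Southern Hemisphere the Coriolis force deflects motion to the left, so the geostrophic wind blows 90° to the left of the pressure-gradient force (low pressure on the right).
Rotating 315° by 90° counterclockwise gives 225° — the wind blows toward the southwest.

225°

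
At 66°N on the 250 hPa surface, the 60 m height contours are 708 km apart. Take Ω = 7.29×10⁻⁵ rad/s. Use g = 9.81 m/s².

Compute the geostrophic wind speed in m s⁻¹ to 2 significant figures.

6.2 m s⁻¹

Coriolis parameter at 66°N:
f = 2Ω sin φ = 2 × 7.29×10⁻⁵ × sin 66° = 1.33×10⁻⁴ s⁻¹
Height gradient: |∂Z/∂n| = 60 m / 708000 m = 8.47×10⁻⁵
On a pressure surface, geostrophic balance gives V_g = (g/f)|∂Z/∂n|:
V_g = 9.81 × 8.47×10⁻⁵ / 1.33×10⁻⁴ = 6.24 m/s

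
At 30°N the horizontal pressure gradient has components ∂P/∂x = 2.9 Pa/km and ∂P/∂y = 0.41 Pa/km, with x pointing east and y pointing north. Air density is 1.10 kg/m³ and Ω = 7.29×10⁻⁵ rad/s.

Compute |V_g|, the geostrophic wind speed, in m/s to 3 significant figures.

Coriolis parameter at 30°N:
f = 2Ω sin φ = 2 × 7.29×10⁻⁵ × sin 30° = 7.29×10⁻⁵ s⁻¹
Component geostrophic relations (x east, y north):
u_g = −(1/(fρ)) ∂P/∂y,  v_g = (1/(fρ)) ∂P/∂x
u_g = −(0.41×10⁻³)/(7.29×10⁻⁵ × 1.10) = −5.11 m/s;  v_g = (2.9×10⁻³)/(7.29×10⁻⁵ × 1.10) = 36.2 m/s
|V_g| = √(u_g² + v_g²) = 36.5 m/s

36.5 m/s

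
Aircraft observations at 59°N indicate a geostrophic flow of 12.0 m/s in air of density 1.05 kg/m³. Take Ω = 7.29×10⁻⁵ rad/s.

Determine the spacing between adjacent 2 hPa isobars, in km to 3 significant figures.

Coriolis parameter at 59°N:
f = 2Ω sin φ = 2 × 7.29×10⁻⁵ × sin 59° = 1.25×10⁻⁴ s⁻¹
Geostrophic balance rearranged: |∂P/∂n| = f ρ V_g
|∂P/∂n| = 1.25×10⁻⁴ × 1.05 × 12.0 = 1.57×10⁻³ Pa/m
Isobar spacing: Δn = ΔP/|∂P/∂n| = 200 Pa / 1.57×10⁻³ Pa/m = 127010 m ≈ 127 km

127 km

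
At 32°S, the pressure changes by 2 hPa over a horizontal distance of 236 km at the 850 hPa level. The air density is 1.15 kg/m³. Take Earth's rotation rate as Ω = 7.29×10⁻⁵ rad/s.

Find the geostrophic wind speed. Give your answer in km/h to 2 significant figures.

Coriolis parameter at 32°S:
f = 2Ω sin φ = 2 × 7.29×10⁻⁵ × sin 32° = 7.73×10⁻⁵ s⁻¹
Pressure gradient: |∂P/∂n| = 200 Pa / 236000 m = 8.47×10⁻⁴ Pa/m
Geostrophic balance (pressure-gradient force = Coriolis force):
V_g = (1/(fρ)) |∂P/∂n| = 8.47×10⁻⁴ / (7.73×10⁻⁵ × 1.15) = 9.54 m/s
Converting: 9.54 m/s × 3.6 = 34 km/h

34 km/h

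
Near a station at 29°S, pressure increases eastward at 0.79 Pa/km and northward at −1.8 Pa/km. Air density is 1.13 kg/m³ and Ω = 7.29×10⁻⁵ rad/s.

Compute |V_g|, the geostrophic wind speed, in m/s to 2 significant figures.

25 m/s

Coriolis parameter at 29°S:
f = 2Ω sin φ = 2 × 7.29×10⁻⁵ × sin 29° = 7.07×10⁻⁵ s⁻¹
In the Southern Hemisphere f is negative: f = −7.07×10⁻⁵ s⁻¹.
Component geostrophic relations (x east, y north):
u_g = −(1/(fρ)) ∂P/∂y,  v_g = (1/(fρ)) ∂P/∂x
u_g = −(−1.8×10⁻³)/(−7.07×10⁻⁵ × 1.13) = −22.5 m/s;  v_g = (0.79×10⁻³)/(−7.07×10⁻⁵ × 1.13) = −9.89 m/s
|V_g| = √(u_g² + v_g²) = 24.6 m/s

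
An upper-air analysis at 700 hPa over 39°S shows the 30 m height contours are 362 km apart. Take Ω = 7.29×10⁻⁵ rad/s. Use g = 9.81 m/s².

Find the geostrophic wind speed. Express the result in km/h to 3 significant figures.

Coriolis parameter at 39°S:
f = 2Ω sin φ = 2 × 7.29×10⁻⁵ × sin 39° = 9.18×10⁻⁵ s⁻¹
Height gradient: |∂Z/∂n| = 30 m / 362000 m = 8.29×10⁻⁵
On a pressure surface, geostrophic balance gives V_g = (g/f)|∂Z/∂n|:
V_g = 9.81 × 8.29×10⁻⁵ / 9.18×10⁻⁵ = 8.86 m/s
Converting: 8.86 m/s × 3.6 = 31.9 km/h

31.9 km/h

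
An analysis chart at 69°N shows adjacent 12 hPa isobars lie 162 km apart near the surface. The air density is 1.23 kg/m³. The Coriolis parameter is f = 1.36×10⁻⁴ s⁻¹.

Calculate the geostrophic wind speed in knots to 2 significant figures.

Pressure gradient: |∂P/∂n| = 1200 Pa / 162000 m = 7.41×10⁻³ Pa/m
Geostrophic balance (pressure-gradient force = Coriolis force):
V_g = (1/(fρ)) |∂P/∂n| = 7.41×10⁻³ / (1.36×10⁻⁴ × 1.23) = 44.3 m/s
Converting: 44.3 m/s × 1.944 = 86 knots

86 knots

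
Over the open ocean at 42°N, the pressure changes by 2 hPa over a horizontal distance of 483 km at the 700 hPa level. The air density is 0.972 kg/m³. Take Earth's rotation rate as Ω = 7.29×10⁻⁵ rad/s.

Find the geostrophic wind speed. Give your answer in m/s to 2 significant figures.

Coriolis parameter at 42°N:
f = 2Ω sin φ = 2 × 7.29×10⁻⁵ × sin 42° = 9.76×10⁻⁵ s⁻¹
Pressure gradient: |∂P/∂n| = 200 Pa / 483000 m = 4.14×10⁻⁴ Pa/m
Geostrophic balance (pressure-gradient force = Coriolis force):
V_g = (1/(fρ)) |∂P/∂n| = 4.14×10⁻⁴ / (9.76×10⁻⁵ × 0.972) = 4.37 m/s

4.4 m/s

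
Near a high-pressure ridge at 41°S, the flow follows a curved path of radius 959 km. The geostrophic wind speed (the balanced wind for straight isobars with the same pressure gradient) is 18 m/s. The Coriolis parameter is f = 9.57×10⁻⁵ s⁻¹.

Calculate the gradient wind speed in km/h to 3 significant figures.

Around a high, pressure-gradient force acts outward with centrifugal, so Coriolis balances both:
fV = (1/ρ)|∂P/∂n| + V²/R  →  V² − fR·V + fR·V_g = 0
With fR = 9.57×10⁻⁵ × 959×10³ m = 91.8 m/s:
V = [fR − √((fR)² − 4 fR V_g)]/2 = [91.8 − √(91.8² − 4×91.8×18)]/2 = 24.6 m/s
Supergeostrophic (V > V_g = 18 m/s), as expected around a high.
Converting: 24.6 m/s × 3.6 = 88.5 km/h

88.5 km/h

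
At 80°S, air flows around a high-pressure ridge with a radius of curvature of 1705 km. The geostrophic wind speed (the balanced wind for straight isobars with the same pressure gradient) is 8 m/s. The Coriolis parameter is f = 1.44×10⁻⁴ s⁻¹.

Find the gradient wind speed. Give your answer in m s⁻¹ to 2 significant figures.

Around a high, pressure-gradient force acts outward with centrifugal, so Coriolis balances both:
fV = (1/ρ)|∂P/∂n| + V²/R  →  V² − fR·V + fR·V_g = 0
With fR = 1.44×10⁻⁴ × 1705×10³ m = 246 m/s:
V = [fR − √((fR)² − 4 fR V_g)]/2 = [246 − √(246² − 4×246×8)]/2 = 8.28 m/s
Supergeostrophic (V > V_g = 8 m/s), as expected around a high.

8.3 m s⁻¹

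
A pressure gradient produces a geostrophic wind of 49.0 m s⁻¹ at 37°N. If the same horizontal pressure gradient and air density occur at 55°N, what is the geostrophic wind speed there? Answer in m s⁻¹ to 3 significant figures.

36.0 m s⁻¹

With the same pressure gradient and density, V_g ∝ 1/f ∝ 1/sin φ.
V₂ = V₁ · sin φ₁ / sin φ₂ = 49.0 × sin 37° / sin 55°
V₂ = 49.0 × 0.6018/0.8192 = 36.0 m s⁻¹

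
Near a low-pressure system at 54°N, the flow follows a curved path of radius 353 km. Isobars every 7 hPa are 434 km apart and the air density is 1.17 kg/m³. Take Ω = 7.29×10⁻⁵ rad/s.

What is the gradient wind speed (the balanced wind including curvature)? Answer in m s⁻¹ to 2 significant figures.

Coriolis parameter at 54°N:
f = 2Ω sin φ = 2 × 7.29×10⁻⁵ × sin 54° = 1.18×10⁻⁴ s⁻¹
Pressure gradient: |∂P/∂n| = 700 Pa / 434000 m = 1.61×10⁻³ Pa/m
Geostrophic speed: V_g = |∂P/∂n|/(fρ) = 1.61×10⁻³/(1.18×10⁻⁴ × 1.17) = 11.7 m/s
Around a low, centrifugal force acts outward with Coriolis, so pressure-gradient force balances both:
(1/ρ)|∂P/∂n| = fV + V²/R  →  V² + fR·V − fR·V_g = 0
With fR = 1.18×10⁻⁴ × 353×10³ m = 41.6 m/s:
V = [−fR + √((fR)² + 4 fR V_g)]/2 = [−41.6 + √(41.6² + 4×41.6×11.7)]/2 = 9.51 m/s
Subgeostrophic (V < V_g = 11.7 m/s), as expected around a low.

9.5 m s⁻¹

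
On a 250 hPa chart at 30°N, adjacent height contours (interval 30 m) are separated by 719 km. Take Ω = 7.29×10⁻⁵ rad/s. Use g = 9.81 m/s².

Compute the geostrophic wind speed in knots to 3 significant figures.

10.9 knots

Coriolis parameter at 30°N:
f = 2Ω sin φ = 2 × 7.29×10⁻⁵ × sin 30° = 7.29×10⁻⁵ s⁻¹
Height gradient: |∂Z/∂n| = 30 m / 719000 m = 4.17×10⁻⁵
On a pressure surface, geostrophic balance gives V_g = (g/f)|∂Z/∂n|:
V_g = 9.81 × 4.17×10⁻⁵ / 7.29×10⁻⁵ = 5.61 m/s
Converting: 5.61 m/s × 1.944 = 10.9 knots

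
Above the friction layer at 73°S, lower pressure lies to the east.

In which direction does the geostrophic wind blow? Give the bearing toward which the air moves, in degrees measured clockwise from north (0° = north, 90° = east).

000°

The pressure-gradient force points toward the east (bearing 090°).
Geostrophic balance: in the Southern Hemisphere the Coriolis force deflects motion to the left, so the geostrophic wind blows 90° to the left of the pressure-gradient force (low pressure on the right).
Rotating 090° by 90° counterclockwise gives 000° — the wind blows toward the north.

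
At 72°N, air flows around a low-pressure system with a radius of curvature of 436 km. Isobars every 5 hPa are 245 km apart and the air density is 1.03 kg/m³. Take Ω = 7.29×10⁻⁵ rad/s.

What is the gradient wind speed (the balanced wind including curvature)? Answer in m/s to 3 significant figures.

Coriolis parameter at 72°N:
f = 2Ω sin φ = 2 × 7.29×10⁻⁵ × sin 72° = 1.39×10⁻⁴ s⁻¹
Pressure gradient: |∂P/∂n| = 500 Pa / 245000 m = 2.04×10⁻³ Pa/m
Geostrophic speed: V_g = |∂P/∂n|/(fρ) = 2.04×10⁻³/(1.39×10⁻⁴ × 1.03) = 14.3 m/s
Around a low, centrifugal force acts outward with Coriolis, so pressure-gradient force balances both:
(1/ρ)|∂P/∂n| = fV + V²/R  →  V² + fR·V − fR·V_g = 0
With fR = 1.39×10⁻⁴ × 436×10³ m = 60.5 m/s:
V = [−fR + √((fR)² + 4 fR V_g)]/2 = [−60.5 + √(60.5² + 4×60.5×14.3)]/2 = 11.9 m/s
Subgeostrophic (V < V_g = 14.3 m/s), as expected around a low.

11.9 m/s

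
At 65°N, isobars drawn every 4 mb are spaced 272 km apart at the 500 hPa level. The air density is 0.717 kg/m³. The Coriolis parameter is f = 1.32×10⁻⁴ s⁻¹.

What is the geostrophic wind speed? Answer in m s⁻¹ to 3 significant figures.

15.5 m s⁻¹

Pressure gradient: |∂P/∂n| = 400 Pa / 272000 m = 1.47×10⁻³ Pa/m
Geostrophic balance (pressure-gradient force = Coriolis force):
V_g = (1/(fρ)) |∂P/∂n| = 1.47×10⁻³ / (1.32×10⁻⁴ × 0.717) = 15.5 m/s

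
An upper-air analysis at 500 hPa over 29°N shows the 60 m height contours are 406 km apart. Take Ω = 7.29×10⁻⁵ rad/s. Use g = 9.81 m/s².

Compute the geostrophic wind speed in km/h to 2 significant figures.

74 km/h

Coriolis parameter at 29°N:
f = 2Ω sin φ = 2 × 7.29×10⁻⁵ × sin 29° = 7.07×10⁻⁵ s⁻¹
Height gradient: |∂Z/∂n| = 60 m / 406000 m = 1.48×10⁻⁴
On a pressure surface, geostrophic balance gives V_g = (g/f)|∂Z/∂n|:
V_g = 9.81 × 1.48×10⁻⁴ / 7.07×10⁻⁵ = 20.5 m/s
Converting: 20.5 m/s × 3.6 = 74 km/h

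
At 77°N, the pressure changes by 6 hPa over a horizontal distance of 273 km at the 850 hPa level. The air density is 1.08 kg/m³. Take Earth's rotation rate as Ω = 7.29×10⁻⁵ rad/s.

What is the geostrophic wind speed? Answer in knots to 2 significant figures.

Coriolis parameter at 77°N:
f = 2Ω sin φ = 2 × 7.29×10⁻⁵ × sin 77° = 1.42×10⁻⁴ s⁻¹
Pressure gradient: |∂P/∂n| = 600 Pa / 273000 m = 2.20×10⁻³ Pa/m
Geostrophic balance (pressure-gradient force = Coriolis force):
V_g = (1/(fρ)) |∂P/∂n| = 2.20×10⁻³ / (1.42×10⁻⁴ × 1.08) = 14.3 m/s
Converting: 14.3 m/s × 1.944 = 28 knots

28 knots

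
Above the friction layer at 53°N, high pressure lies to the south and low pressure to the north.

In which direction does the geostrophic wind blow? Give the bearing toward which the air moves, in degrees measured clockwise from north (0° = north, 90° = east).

090°

The pressure-gradient force points toward the north (bearing 000°).
Geostrophic balance: in the Northern Hemisphere the Coriolis force deflects motion to the right, so the geostrophic wind blows 90° to the right of the pressure-gradient force (low pressure on the left).
Rotating 000° by 90° clockwise gives 090° — the wind blows toward the east.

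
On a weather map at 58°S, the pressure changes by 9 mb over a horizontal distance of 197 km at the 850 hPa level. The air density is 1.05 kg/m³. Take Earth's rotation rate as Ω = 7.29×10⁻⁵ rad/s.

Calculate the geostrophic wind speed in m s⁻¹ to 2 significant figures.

35 m s⁻¹

Coriolis parameter at 58°S:
f = 2Ω sin φ = 2 × 7.29×10⁻⁵ × sin 58° = 1.24×10⁻⁴ s⁻¹
Pressure gradient: |∂P/∂n| = 900 Pa / 197000 m = 4.57×10⁻³ Pa/m
Geostrophic balance (pressure-gradient force = Coriolis force):
V_g = (1/(fρ)) |∂P/∂n| = 4.57×10⁻³ / (1.24×10⁻⁴ × 1.05) = 35.2 m/s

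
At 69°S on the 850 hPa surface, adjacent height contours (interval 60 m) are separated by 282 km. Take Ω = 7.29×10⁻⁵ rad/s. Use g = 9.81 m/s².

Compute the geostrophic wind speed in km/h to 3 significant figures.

55.2 km/h

Coriolis parameter at 69°S:
f = 2Ω sin φ = 2 × 7.29×10⁻⁵ × sin 69° = 1.36×10⁻⁴ s⁻¹
Height gradient: |∂Z/∂n| = 60 m / 282000 m = 2.13×10⁻⁴
On a pressure surface, geostrophic balance gives V_g = (g/f)|∂Z/∂n|:
V_g = 9.81 × 2.13×10⁻⁴ / 1.36×10⁻⁴ = 15.3 m/s
Converting: 15.3 m/s × 3.6 = 55.2 km/h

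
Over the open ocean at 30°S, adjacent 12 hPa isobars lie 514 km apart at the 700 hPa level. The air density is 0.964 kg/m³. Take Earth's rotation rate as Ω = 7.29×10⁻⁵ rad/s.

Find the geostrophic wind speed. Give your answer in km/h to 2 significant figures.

Coriolis parameter at 30°S:
f = 2Ω sin φ = 2 × 7.29×10⁻⁵ × sin 30° = 7.29×10⁻⁵ s⁻¹
Pressure gradient: |∂P/∂n| = 1200 Pa / 514000 m = 2.33×10⁻³ Pa/m
Geostrophic balance (pressure-gradient force = Coriolis force):
V_g = (1/(fρ)) |∂P/∂n| = 2.33×10⁻³ / (7.29×10⁻⁵ × 0.964) = 33.2 m/s
Converting: 33.2 m/s × 3.6 = 120 km/h

120 km/h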